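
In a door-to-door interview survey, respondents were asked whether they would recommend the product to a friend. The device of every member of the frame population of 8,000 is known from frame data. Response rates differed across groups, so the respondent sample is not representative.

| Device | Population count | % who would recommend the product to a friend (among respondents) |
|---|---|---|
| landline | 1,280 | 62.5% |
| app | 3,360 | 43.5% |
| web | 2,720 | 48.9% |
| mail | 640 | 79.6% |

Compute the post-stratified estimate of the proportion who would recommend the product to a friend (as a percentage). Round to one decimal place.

Weight each group's respondent value by its population share:
  landline: (1,280/8,000) × 62.5 = 10
  app: (3,360/8,000) × 43.5 = 18.27
  web: (2,720/8,000) × 48.9 = 16.626
  mail: (640/8,000) × 79.6 = 6.368
Post-stratified estimate = 51.264 → 51.3%.

51.3%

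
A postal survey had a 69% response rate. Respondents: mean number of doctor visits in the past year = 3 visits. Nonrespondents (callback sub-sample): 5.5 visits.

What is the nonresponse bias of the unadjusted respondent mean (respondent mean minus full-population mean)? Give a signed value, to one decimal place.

Nonresponse fraction = 1 − 0.69 = 0.31.
Bias = (nonresponse fraction) × (respondent mean − nonrespondent mean)
     = 0.31 × (3 − 5.5) = 0.31 × -2.5 = -0.775.

-0.8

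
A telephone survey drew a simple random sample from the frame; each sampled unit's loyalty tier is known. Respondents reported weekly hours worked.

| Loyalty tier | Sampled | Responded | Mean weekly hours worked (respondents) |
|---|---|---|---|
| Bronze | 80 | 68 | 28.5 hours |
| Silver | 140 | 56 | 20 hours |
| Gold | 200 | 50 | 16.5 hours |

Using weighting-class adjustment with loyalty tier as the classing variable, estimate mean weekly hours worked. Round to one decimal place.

Response rates by class: Bronze 68/80 = 85%, Silver 56/140 = 40%, Gold 50/200 = 25%.
With weight = n_sampled/n_responded per class, the weighted class total is n_sampled:
  Bronze: 80 × 28.5 = 2280
  Silver: 140 × 20 = 2800
  Gold: 200 × 16.5 = 3300
Adjusted estimate = 8380 / 420 = 19.9524 → 20.0.

20.0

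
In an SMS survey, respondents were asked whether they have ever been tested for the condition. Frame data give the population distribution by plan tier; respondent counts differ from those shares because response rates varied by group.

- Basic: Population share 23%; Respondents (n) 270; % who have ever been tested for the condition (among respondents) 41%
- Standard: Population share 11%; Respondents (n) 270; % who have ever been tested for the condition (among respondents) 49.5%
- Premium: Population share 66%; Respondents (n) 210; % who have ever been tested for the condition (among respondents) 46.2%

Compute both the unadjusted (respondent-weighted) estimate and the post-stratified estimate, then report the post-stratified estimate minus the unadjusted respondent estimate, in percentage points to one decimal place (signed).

-0.1 percentage points

Unadjusted (pooled respondent) estimate weights by respondent counts:
  (270/750)×41 + (270/750)×49.5 + (210/750)×46.2 = 45.516%
Reweighting by population plan tier shares:
  0.23×41 + 0.11×49.5 + 0.66×46.2 = 45.367%
Difference = 45.367 − 45.516 = -0.149 pp.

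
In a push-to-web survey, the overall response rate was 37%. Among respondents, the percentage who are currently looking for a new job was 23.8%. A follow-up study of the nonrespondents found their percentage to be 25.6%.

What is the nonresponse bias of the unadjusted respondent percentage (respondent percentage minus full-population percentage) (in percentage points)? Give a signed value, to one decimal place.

-1.1 percentage points

Nonresponse fraction = 1 − 0.37 = 0.63.
Bias = (nonresponse fraction) × (respondent percentage − nonrespondent percentage)
     = 0.63 × (23.8 − 25.6) = 0.63 × -1.8 = -1.134.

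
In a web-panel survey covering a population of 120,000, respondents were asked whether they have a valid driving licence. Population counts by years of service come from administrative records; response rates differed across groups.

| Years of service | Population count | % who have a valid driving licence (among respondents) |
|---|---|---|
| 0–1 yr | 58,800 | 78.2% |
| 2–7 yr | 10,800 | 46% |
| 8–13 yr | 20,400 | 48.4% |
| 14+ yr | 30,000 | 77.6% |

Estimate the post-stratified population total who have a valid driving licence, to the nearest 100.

Estimated count per cell = population count × respondent percentage:
  0–1 yr: 58,800 × 78.2% = 45981.6
  2–7 yr: 10,800 × 46% = 4968
  8–13 yr: 20,400 × 48.4% = 9873.6
  14+ yr: 30,000 × 77.6% = 23,280
Estimated total = 84103.2 → 84,100.

84,100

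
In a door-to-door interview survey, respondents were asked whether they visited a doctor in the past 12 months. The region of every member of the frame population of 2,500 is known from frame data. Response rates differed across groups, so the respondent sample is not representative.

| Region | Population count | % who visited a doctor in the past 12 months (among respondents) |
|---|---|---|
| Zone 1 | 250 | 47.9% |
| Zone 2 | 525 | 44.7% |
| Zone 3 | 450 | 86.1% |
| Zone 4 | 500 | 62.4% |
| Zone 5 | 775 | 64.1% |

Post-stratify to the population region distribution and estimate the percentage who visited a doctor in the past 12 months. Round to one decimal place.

62.0%

Post-stratification weights by population share, not respondent share:
  Zone 1: (250/2,500) × 47.9 = 4.79
  Zone 2: (525/2,500) × 44.7 = 9.387
  Zone 3: (450/2,500) × 86.1 = 15.498
  Zone 4: (500/2,500) × 62.4 = 12.48
  Zone 5: (775/2,500) × 64.1 = 19.871
Post-stratified estimate = 62.026 → 62.0%.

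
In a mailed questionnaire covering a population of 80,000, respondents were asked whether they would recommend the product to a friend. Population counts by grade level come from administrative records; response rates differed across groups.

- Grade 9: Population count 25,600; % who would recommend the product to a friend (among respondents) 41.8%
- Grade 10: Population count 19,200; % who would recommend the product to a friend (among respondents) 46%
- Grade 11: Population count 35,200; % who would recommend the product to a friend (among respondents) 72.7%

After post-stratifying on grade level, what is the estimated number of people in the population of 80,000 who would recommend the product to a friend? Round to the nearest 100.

Estimated count per cell = population count × respondent percentage:
  Grade 9: 25,600 × 41.8% = 10700.8
  Grade 10: 19,200 × 46% = 8832
  Grade 11: 35,200 × 72.7% = 25590.4
Estimated total = 45123.2 → 45,100.

45,100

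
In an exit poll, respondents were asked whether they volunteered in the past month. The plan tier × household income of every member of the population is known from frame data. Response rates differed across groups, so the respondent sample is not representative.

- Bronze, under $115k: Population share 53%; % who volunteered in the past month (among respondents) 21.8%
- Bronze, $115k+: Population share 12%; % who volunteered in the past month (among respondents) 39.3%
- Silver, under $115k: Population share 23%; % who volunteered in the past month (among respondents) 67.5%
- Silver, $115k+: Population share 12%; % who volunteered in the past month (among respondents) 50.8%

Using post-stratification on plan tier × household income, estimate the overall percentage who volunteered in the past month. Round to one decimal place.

37.9%

Post-stratification weights by population share, not respondent share:
  Bronze, under $115k: 0.53 × 21.8 = 11.554
  Bronze, $115k+: 0.12 × 39.3 = 4.716
  Silver, under $115k: 0.23 × 67.5 = 15.525
  Silver, $115k+: 0.12 × 50.8 = 6.096
Post-stratified estimate = 37.891 → 37.9%.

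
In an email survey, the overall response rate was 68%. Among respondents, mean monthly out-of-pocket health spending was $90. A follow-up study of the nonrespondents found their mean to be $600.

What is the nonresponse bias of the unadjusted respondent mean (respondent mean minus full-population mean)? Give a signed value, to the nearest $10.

-$160

Nonresponse fraction = 1 − 0.68 = 0.32.
Bias = (nonresponse fraction) × (respondent mean − nonrespondent mean)
     = 0.32 × (90 − 600) = 0.32 × -510 = -163.2.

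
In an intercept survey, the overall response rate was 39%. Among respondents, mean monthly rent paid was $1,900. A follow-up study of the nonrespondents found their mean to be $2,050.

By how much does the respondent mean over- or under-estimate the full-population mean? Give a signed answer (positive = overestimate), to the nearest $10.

Nonresponse fraction = 1 − 0.39 = 0.61.
Bias = (nonresponse fraction) × (respondent mean − nonrespondent mean)
     = 0.61 × (1900 − 2050) = 0.61 × -150 = -91.5.

-$90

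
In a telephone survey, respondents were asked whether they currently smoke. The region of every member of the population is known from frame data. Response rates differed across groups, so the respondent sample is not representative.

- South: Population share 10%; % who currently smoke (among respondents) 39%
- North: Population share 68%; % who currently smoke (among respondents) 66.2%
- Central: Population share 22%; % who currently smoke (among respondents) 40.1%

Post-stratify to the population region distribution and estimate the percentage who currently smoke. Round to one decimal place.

Post-stratification weights by population share, not respondent share:
  South: 0.1 × 39 = 3.9
  North: 0.68 × 66.2 = 45.016
  Central: 0.22 × 40.1 = 8.822
Post-stratified estimate = 57.738 → 57.7%.

57.7%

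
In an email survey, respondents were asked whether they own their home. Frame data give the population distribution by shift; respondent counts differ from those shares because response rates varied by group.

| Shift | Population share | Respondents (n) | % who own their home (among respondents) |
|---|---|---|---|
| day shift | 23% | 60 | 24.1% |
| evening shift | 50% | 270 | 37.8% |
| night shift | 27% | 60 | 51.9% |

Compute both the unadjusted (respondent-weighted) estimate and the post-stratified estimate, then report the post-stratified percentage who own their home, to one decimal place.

Naive respondent-only estimate (weights = respondent counts):
  (60/390)×24.1 + (270/390)×37.8 + (60/390)×51.9 = 37.8615%
Post-stratifying to population shares instead:
  0.23×24.1 + 0.5×37.8 + 0.27×51.9 = 38.456%

38.5%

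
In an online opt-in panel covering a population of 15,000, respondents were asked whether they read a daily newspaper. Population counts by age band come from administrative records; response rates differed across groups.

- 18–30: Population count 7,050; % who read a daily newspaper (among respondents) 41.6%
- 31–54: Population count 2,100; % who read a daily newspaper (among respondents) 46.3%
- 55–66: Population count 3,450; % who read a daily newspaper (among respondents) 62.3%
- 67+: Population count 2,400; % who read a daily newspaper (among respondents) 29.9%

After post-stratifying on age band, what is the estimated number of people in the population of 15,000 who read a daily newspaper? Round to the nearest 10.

6,770

Estimated count per cell = population count × respondent percentage:
  18–30: 7,050 × 41.6% = 2932.8
  31–54: 2,100 × 46.3% = 972.3
  55–66: 3,450 × 62.3% = 2149.35
  67+: 2,400 × 29.9% = 717.6
Estimated total = 6772.05 → 6,770.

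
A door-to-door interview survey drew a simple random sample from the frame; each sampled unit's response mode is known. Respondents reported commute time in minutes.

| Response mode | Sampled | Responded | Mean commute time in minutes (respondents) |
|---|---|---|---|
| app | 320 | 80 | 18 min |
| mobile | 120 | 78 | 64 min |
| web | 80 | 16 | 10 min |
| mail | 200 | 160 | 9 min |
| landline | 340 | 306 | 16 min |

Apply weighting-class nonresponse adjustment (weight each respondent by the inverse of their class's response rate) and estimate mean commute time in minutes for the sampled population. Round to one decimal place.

20.3

Response rates by class: app 80/320 = 25%, mobile 78/120 = 65%, web 16/80 = 20%, mail 160/200 = 80%, landline 306/340 = 90%.
With weight = n_sampled/n_responded per class, the weighted class total is n_sampled:
  app: 320 × 18 = 5760
  mobile: 120 × 64 = 7680
  web: 80 × 10 = 800
  mail: 200 × 9 = 1800
  landline: 340 × 16 = 5440
Adjusted estimate = 21,480 / 1,060 = 20.2642 → 20.3.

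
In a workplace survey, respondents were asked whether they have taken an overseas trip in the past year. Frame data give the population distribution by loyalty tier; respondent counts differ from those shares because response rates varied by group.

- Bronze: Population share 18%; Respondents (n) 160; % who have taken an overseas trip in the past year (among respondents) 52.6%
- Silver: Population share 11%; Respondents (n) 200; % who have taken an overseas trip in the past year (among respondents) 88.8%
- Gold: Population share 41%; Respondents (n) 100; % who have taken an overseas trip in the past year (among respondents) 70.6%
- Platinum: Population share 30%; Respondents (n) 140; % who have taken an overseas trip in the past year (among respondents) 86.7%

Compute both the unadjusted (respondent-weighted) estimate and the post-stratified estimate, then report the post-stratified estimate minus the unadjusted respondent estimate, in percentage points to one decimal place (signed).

-1.4 percentage points

Unadjusted (pooled respondent) estimate weights by respondent counts:
  (160/600)×52.6 + (200/600)×88.8 + (100/600)×70.6 + (140/600)×86.7 = 75.6233%
Post-stratifying to population shares instead:
  0.18×52.6 + 0.11×88.8 + 0.41×70.6 + 0.3×86.7 = 74.192%
Difference = 74.192 − 75.6233 = -1.4313 pp.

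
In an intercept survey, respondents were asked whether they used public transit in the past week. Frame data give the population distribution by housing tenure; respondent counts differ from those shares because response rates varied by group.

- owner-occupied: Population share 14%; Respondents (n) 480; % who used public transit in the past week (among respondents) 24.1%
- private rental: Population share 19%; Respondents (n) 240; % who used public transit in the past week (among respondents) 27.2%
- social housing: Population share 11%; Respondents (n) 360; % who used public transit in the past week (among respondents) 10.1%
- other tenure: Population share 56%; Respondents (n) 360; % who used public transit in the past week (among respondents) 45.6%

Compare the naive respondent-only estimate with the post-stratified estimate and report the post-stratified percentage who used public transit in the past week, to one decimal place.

Naive respondent-only estimate (weights = respondent counts):
  (480/1440)×24.1 + (240/1440)×27.2 + (360/1440)×10.1 + (360/1440)×45.6 = 26.4917%
Reweighting by population housing tenure shares:
  0.14×24.1 + 0.19×27.2 + 0.11×10.1 + 0.56×45.6 = 35.189%

35.2%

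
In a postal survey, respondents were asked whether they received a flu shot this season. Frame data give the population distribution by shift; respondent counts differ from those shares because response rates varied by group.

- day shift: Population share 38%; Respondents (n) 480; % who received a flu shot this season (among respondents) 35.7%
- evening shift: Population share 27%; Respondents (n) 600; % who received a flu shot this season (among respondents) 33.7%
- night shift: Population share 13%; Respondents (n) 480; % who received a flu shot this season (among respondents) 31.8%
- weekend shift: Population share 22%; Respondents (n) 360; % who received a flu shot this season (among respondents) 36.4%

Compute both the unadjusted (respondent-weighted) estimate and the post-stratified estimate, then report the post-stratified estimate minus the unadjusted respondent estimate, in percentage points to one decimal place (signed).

+0.6 percentage points

Unadjusted (pooled respondent) estimate weights by respondent counts:
  (480/1920)×35.7 + (600/1920)×33.7 + (480/1920)×31.8 + (360/1920)×36.4 = 34.2313%
Reweighting by population shift shares:
  0.38×35.7 + 0.27×33.7 + 0.13×31.8 + 0.22×36.4 = 34.807%
Difference = 34.807 − 34.2313 = 0.5757 pp.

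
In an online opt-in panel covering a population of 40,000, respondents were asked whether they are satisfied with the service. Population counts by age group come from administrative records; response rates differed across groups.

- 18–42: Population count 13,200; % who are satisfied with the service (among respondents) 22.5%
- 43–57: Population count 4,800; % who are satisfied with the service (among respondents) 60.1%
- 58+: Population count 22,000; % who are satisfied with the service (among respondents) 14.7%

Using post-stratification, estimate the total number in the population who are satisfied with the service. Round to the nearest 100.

9,100

Apply each group's respondent rate to its population count:
  18–42: 13,200 × 22.5% = 2970
  43–57: 4,800 × 60.1% = 2884.8
  58+: 22,000 × 14.7% = 3234
Estimated total = 9088.8 → 9,100.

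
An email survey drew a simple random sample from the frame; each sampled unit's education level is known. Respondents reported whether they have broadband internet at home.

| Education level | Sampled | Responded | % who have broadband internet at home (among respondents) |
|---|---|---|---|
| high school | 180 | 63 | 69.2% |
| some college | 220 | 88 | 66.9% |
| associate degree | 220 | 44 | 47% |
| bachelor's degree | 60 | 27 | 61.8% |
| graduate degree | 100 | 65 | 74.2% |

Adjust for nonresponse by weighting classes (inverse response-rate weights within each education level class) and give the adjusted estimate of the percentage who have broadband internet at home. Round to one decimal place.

62.4%

Class response rates: high school 63/180 = 35%, some college 88/220 = 40%, associate degree 44/220 = 20%, bachelor's degree 27/60 = 45%, graduate degree 65/100 = 65%.
With weight = n_sampled/n_responded per class, the weighted class total is n_sampled:
  high school: 180 × 69.2 = 12,456
  some college: 220 × 66.9 = 14718
  associate degree: 220 × 47 = 10,340
  bachelor's degree: 60 × 61.8 = 3708
  graduate degree: 100 × 74.2 = 7420
Adjusted estimate = 48,642 / 780 = 62.3615 → 62.4%.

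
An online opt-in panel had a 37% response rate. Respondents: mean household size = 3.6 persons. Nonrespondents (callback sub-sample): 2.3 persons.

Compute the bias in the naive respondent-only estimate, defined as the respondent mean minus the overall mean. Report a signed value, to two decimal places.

+0.82

Nonresponse fraction = 1 − 0.37 = 0.63.
Bias = (nonresponse fraction) × (respondent mean − nonrespondent mean)
     = 0.63 × (3.6 − 2.3) = 0.63 × 1.3 = 0.819.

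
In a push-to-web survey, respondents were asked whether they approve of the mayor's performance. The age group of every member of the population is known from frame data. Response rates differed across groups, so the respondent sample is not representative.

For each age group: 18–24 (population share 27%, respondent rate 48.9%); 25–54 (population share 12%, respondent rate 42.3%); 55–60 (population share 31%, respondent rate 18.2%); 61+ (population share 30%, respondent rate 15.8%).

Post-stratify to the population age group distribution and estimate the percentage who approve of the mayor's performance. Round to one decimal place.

Reweight to the known age group distribution:
  18–24: 0.27 × 48.9 = 13.203
  25–54: 0.12 × 42.3 = 5.076
  55–60: 0.31 × 18.2 = 5.642
  61+: 0.3 × 15.8 = 4.74
Post-stratified estimate = 28.661 → 28.7%.

28.7%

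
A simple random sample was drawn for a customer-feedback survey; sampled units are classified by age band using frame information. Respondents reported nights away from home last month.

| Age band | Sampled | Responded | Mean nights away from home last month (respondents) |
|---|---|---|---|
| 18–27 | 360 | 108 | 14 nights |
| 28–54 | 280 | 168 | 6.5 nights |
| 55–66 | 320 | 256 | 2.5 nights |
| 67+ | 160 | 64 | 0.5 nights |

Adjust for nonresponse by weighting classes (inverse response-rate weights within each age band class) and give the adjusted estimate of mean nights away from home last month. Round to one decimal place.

Class response rates: 18–27 108/360 = 30%, 28–54 168/280 = 60%, 55–66 256/320 = 80%, 67+ 64/160 = 40%.
With weight = n_sampled/n_responded per class, the weighted class total is n_sampled:
  18–27: 360 × 14 = 5040
  28–54: 280 × 6.5 = 1820
  55–66: 320 × 2.5 = 800
  67+: 160 × 0.5 = 80
Adjusted estimate = 7740 / 1,120 = 6.91071 → 6.9.

6.9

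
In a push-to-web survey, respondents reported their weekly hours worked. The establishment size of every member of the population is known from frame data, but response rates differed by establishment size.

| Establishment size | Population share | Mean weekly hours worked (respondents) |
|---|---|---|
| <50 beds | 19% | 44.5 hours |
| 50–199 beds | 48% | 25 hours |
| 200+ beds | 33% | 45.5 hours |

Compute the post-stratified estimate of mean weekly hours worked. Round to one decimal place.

Reweight to the known establishment size distribution:
  <50 beds: 0.19 × 44.5 = 8.455
  50–199 beds: 0.48 × 25 = 12
  200+ beds: 0.33 × 45.5 = 15.015
Post-stratified estimate = 35.47 → 35.5.

35.5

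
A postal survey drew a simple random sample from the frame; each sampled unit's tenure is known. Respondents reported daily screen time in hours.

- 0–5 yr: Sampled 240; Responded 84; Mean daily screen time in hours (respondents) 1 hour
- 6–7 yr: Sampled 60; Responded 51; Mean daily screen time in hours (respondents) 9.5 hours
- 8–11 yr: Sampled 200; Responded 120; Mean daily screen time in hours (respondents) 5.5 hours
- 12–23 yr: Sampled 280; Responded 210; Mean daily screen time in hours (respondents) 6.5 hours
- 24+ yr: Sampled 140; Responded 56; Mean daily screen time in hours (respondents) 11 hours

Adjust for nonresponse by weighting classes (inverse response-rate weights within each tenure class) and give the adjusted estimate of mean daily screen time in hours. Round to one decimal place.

Response rates by class: 0–5 yr 84/240 = 35%, 6–7 yr 51/60 = 85%, 8–11 yr 120/200 = 60%, 12–23 yr 210/280 = 75%, 24+ yr 56/140 = 40%.
Weighting each respondent by the inverse class response rate inflates each class back to its sampled size, so the class weight is n_sampled:
  0–5 yr: 240 × 1 = 240
  6–7 yr: 60 × 9.5 = 570
  8–11 yr: 200 × 5.5 = 1100
  12–23 yr: 280 × 6.5 = 1820
  24+ yr: 140 × 11 = 1540
Adjusted estimate = 5270 / 920 = 5.72826 → 5.7.

5.7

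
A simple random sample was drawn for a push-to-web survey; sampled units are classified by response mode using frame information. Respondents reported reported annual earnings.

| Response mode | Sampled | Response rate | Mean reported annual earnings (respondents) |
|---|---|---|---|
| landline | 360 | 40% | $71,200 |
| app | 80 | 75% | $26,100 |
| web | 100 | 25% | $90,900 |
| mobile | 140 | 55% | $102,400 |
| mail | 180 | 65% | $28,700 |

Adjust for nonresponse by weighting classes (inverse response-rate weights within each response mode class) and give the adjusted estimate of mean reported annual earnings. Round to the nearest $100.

Each respondent's weight = sampled/responded in their class; summing within a class gives n_sampled, so:
  landline: 360 × 71,200 = 25,632,000
  app: 80 × 26,100 = 2,088,000
  web: 100 × 90,900 = 9,090,000
  mobile: 140 × 102,400 = 14,336,000
  mail: 180 × 28,700 = 5,166,000
Adjusted estimate = 56,312,000 / 860 = 65479.1 → $65,500.

$65,500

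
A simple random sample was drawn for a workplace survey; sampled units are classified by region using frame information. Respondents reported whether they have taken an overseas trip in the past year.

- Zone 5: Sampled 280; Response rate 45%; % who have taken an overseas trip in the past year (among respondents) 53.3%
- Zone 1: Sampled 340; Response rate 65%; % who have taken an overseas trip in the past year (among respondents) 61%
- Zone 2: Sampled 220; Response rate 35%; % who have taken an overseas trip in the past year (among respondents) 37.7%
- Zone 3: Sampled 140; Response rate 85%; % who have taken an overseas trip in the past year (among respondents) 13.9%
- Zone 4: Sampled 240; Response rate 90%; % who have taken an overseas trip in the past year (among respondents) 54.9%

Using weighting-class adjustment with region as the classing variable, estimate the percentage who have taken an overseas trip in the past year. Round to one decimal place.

48.4%

Inverse-response-rate weighting restores each class to its sampled count, so class totals weight by n_sampled:
  Zone 5: 280 × 53.3 = 14,924
  Zone 1: 340 × 61 = 20,740
  Zone 2: 220 × 37.7 = 8294
  Zone 3: 140 × 13.9 = 1946
  Zone 4: 240 × 54.9 = 13,176
Adjusted estimate = 59,080 / 1,220 = 48.4262 → 48.4%.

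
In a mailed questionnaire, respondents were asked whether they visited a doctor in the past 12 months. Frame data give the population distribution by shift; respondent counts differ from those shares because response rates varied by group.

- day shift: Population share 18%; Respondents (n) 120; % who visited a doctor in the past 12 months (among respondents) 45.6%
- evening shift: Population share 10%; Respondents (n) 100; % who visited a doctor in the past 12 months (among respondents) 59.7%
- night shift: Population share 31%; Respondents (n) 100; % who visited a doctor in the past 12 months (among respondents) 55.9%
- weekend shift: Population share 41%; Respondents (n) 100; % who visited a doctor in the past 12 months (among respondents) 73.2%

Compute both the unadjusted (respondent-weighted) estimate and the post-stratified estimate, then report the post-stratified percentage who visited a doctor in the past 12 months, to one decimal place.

61.5%

Without adjustment, the pooled respondent share is:
  (120/420)×45.6 + (100/420)×59.7 + (100/420)×55.9 + (100/420)×73.2 = 57.981%
Post-stratified estimate weights by population shares:
  0.18×45.6 + 0.1×59.7 + 0.31×55.9 + 0.41×73.2 = 61.519%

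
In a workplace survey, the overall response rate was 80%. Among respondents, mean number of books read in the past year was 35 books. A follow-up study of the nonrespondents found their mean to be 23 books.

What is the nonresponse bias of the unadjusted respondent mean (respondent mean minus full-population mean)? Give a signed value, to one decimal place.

+2.4

Nonresponse fraction = 1 − 0.8 = 0.2.
Bias = (nonresponse fraction) × (respondent mean − nonrespondent mean)
     = 0.2 × (35 − 23) = 0.2 × 12 = 2.4.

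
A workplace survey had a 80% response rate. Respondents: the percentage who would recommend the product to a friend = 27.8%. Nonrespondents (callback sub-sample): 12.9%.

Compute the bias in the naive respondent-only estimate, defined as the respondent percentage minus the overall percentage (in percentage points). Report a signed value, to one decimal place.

Nonresponse fraction = 1 − 0.8 = 0.2.
Bias = (nonresponse fraction) × (respondent percentage − nonrespondent percentage)
     = 0.2 × (27.8 − 12.9) = 0.2 × 14.9 = 2.98.

+3.0 percentage points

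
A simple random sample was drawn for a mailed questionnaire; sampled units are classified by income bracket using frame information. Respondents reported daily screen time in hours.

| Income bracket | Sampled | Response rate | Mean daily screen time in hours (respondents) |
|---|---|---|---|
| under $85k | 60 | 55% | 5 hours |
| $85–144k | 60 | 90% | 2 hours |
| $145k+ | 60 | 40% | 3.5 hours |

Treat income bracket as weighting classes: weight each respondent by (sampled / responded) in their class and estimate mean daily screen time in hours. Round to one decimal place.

Inverse-response-rate weighting restores each class to its sampled count, so class totals weight by n_sampled:
  under $85k: 60 × 5 = 300
  $85–144k: 60 × 2 = 120
  $145k+: 60 × 3.5 = 210
Adjusted estimate = 630 / 180 = 3.5 → 3.5.

3.5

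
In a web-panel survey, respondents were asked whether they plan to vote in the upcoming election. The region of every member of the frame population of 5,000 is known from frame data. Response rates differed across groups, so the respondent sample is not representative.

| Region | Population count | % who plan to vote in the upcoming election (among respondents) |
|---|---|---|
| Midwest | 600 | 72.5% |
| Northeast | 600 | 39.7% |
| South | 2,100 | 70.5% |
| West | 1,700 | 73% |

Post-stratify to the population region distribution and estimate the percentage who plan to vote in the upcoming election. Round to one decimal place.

67.9%

Reweight to the known region distribution:
  Midwest: (600/5,000) × 72.5 = 8.7
  Northeast: (600/5,000) × 39.7 = 4.764
  South: (2,100/5,000) × 70.5 = 29.61
  West: (1,700/5,000) × 73 = 24.82
Post-stratified estimate = 67.894 → 67.9%.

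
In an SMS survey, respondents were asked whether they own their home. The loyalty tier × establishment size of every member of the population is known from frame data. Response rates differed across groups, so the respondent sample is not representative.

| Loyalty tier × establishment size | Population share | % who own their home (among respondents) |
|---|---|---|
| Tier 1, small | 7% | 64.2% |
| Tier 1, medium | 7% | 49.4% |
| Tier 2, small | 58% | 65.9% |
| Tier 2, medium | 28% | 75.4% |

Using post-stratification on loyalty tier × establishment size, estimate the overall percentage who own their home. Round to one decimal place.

67.3%

Each cell contributes population-share × respondent value:
  Tier 1, small: 0.07 × 64.2 = 4.494
  Tier 1, medium: 0.07 × 49.4 = 3.458
  Tier 2, small: 0.58 × 65.9 = 38.222
  Tier 2, medium: 0.28 × 75.4 = 21.112
Post-stratified estimate = 67.286 → 67.3%.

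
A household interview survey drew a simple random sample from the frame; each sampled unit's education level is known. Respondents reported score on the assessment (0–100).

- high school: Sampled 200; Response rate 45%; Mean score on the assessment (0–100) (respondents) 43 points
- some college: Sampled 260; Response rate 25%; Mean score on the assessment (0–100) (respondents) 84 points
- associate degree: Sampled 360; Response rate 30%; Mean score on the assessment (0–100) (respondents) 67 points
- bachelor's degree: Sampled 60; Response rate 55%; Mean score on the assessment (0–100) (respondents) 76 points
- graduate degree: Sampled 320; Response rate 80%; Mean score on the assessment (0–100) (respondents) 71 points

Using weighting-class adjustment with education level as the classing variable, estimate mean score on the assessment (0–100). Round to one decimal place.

68.2

With weight = n_sampled/n_responded per class, the weighted class total is n_sampled:
  high school: 200 × 43 = 8600
  some college: 260 × 84 = 21,840
  associate degree: 360 × 67 = 24,120
  bachelor's degree: 60 × 76 = 4560
  graduate degree: 320 × 71 = 22,720
Adjusted estimate = 81,840 / 1,200 = 68.2 → 68.2.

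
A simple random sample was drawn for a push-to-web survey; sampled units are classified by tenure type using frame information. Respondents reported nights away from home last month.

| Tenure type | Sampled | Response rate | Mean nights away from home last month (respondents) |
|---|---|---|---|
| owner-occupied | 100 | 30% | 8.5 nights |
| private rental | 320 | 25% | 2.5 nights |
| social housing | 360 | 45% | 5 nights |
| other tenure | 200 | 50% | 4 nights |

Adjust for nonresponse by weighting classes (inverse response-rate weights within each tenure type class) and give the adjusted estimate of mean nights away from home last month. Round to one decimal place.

With weight = n_sampled/n_responded per class, the weighted class total is n_sampled:
  owner-occupied: 100 × 8.5 = 850
  private rental: 320 × 2.5 = 800
  social housing: 360 × 5 = 1800
  other tenure: 200 × 4 = 800
Adjusted estimate = 4250 / 980 = 4.33674 → 4.3.

4.3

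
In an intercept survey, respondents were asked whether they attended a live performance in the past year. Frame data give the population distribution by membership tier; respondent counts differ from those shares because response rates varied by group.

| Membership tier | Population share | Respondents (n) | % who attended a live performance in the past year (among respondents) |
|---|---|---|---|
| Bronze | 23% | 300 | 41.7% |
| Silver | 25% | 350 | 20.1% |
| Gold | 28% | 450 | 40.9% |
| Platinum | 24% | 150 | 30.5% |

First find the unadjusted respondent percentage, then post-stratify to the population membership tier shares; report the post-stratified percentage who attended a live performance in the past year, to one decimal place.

33.4%

Without adjustment, the pooled respondent share is:
  (300/1250)×41.7 + (350/1250)×20.1 + (450/1250)×40.9 + (150/1250)×30.5 = 34.02%
Post-stratifying to population shares instead:
  0.23×41.7 + 0.25×20.1 + 0.28×40.9 + 0.24×30.5 = 33.388%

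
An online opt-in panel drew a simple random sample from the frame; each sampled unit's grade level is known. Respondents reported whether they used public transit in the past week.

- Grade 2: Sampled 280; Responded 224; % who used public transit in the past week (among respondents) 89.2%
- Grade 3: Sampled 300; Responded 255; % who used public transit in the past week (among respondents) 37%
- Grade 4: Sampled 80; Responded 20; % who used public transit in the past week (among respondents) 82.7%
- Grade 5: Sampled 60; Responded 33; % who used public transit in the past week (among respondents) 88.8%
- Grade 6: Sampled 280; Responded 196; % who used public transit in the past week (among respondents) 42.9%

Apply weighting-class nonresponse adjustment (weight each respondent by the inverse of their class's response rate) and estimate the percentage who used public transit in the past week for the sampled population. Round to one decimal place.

60.0%

Response rates by class: Grade 2 224/280 = 80%, Grade 3 255/300 = 85%, Grade 4 20/80 = 25%, Grade 5 33/60 = 55%, Grade 6 196/280 = 70%.
With weight = n_sampled/n_responded per class, the weighted class total is n_sampled:
  Grade 2: 280 × 89.2 = 24,976
  Grade 3: 300 × 37 = 11,100
  Grade 4: 80 × 82.7 = 6616
  Grade 5: 60 × 88.8 = 5328
  Grade 6: 280 × 42.9 = 12,012
Adjusted estimate = 60,032 / 1,000 = 60.032 → 60.0%.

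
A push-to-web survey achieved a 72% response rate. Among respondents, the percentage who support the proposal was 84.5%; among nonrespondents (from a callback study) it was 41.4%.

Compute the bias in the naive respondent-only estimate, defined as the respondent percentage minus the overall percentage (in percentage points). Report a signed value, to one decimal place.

+12.1 percentage points

Nonresponse fraction = 1 − 0.72 = 0.28.
Bias = (nonresponse fraction) × (respondent percentage − nonrespondent percentage)
     = 0.28 × (84.5 − 41.4) = 0.28 × 43.1 = 12.068.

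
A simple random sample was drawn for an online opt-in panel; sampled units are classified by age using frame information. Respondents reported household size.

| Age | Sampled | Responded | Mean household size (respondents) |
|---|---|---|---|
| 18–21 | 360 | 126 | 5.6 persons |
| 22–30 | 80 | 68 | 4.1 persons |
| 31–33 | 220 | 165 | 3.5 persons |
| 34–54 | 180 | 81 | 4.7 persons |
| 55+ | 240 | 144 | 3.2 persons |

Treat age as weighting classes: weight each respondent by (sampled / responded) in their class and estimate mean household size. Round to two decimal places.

4.38

Response rates by class: 18–21 126/360 = 35%, 22–30 68/80 = 85%, 31–33 165/220 = 75%, 34–54 81/180 = 45%, 55+ 144/240 = 60%.
Weighting each respondent by the inverse class response rate inflates each class back to its sampled size, so the class weight is n_sampled:
  18–21: 360 × 5.6 = 2016
  22–30: 80 × 4.1 = 328
  31–33: 220 × 3.5 = 770
  34–54: 180 × 4.7 = 846
  55+: 240 × 3.2 = 768
Adjusted estimate = 4728 / 1,080 = 4.37778 → 4.38.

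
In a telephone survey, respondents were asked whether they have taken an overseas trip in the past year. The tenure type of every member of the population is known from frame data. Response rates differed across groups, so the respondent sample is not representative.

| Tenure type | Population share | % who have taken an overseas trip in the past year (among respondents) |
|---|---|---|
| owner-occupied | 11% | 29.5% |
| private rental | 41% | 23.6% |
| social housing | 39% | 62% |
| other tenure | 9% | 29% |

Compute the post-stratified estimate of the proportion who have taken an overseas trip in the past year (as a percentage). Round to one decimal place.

39.7%

Reweight to the known tenure type distribution:
  owner-occupied: 0.11 × 29.5 = 3.245
  private rental: 0.41 × 23.6 = 9.676
  social housing: 0.39 × 62 = 24.18
  other tenure: 0.09 × 29 = 2.61
Post-stratified estimate = 39.711 → 39.7%.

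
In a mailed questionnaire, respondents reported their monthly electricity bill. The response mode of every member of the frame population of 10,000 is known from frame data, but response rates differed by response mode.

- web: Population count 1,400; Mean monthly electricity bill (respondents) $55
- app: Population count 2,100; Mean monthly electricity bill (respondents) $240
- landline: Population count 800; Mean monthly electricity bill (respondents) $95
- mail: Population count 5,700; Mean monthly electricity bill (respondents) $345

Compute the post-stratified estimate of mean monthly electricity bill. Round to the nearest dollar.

$262

Post-stratification weights by population share, not respondent share:
  web: (1,400/10,000) × 55 = 7.7
  app: (2,100/10,000) × 240 = 50.4
  landline: (800/10,000) × 95 = 7.6
  mail: (5,700/10,000) × 345 = 196.65
Post-stratified estimate = 262.35 → $262.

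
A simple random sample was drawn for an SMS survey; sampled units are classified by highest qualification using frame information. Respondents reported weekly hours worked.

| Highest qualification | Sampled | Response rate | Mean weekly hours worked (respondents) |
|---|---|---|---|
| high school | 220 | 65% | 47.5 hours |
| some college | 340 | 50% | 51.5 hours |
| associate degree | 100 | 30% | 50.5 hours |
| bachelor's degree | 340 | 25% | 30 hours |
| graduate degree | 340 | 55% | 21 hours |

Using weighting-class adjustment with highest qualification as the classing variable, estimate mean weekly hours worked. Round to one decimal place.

Weighting each respondent by the inverse class response rate inflates each class back to its sampled size, so the class weight is n_sampled:
  high school: 220 × 47.5 = 10,450
  some college: 340 × 51.5 = 17,510
  associate degree: 100 × 50.5 = 5050
  bachelor's degree: 340 × 30 = 10,200
  graduate degree: 340 × 21 = 7140
Adjusted estimate = 50,350 / 1,340 = 37.5746 → 37.6.

37.6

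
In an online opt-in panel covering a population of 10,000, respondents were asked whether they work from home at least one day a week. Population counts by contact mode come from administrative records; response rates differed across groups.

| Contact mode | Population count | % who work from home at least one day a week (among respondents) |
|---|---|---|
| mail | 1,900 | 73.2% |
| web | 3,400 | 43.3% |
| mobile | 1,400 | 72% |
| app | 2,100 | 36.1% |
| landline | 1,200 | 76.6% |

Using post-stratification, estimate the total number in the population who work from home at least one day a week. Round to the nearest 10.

Estimated count per cell = population count × respondent percentage:
  mail: 1,900 × 73.2% = 1390.8
  web: 3,400 × 43.3% = 1472.2
  mobile: 1,400 × 72% = 1008
  app: 2,100 × 36.1% = 758.1
  landline: 1,200 × 76.6% = 919.2
Estimated total = 5548.3 → 5,550.

5,550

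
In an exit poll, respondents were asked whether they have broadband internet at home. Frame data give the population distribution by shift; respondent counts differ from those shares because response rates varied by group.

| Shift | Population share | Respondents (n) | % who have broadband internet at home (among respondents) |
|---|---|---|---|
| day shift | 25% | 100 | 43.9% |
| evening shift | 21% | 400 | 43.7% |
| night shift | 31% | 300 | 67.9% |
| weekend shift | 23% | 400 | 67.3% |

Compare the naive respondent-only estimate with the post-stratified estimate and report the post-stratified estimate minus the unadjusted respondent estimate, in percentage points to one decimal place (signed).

-1.0 percentage points

Without adjustment, the pooled respondent share is:
  (100/1200)×43.9 + (400/1200)×43.7 + (300/1200)×67.9 + (400/1200)×67.3 = 57.6333%
Reweighting by population shift shares:
  0.25×43.9 + 0.21×43.7 + 0.31×67.9 + 0.23×67.3 = 56.68%
Difference = 56.68 − 57.6333 = -0.9533 pp.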